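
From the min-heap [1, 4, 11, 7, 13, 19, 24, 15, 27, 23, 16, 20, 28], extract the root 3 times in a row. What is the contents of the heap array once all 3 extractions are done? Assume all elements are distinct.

extract-min #1 returns 1:
  remove root 1; move last element 28 to root → [28, 4, 11, 7, 13, 19, 24, 15, 27, 23, 16, 20]
  28 vs smaller child 4 at index 1, swap → [4, 28, 11, 7, 13, 19, 24, 15, 27, 23, 16, 20]
  28 vs smaller child 7 at index 3, swap → [4, 7, 11, 28, 13, 19, 24, 15, 27, 23, 16, 20]
  28 vs smaller child 15 at index 7, swap → [4, 7, 11, 15, 13, 19, 24, 28, 27, 23, 16, 20]
extract-min #2 returns 4:
  remove root 4; move last element 20 to root → [20, 7, 11, 15, 13, 19, 24, 28, 27, 23, 16]
  20 vs smaller child 7 at index 1, swap → [7, 20, 11, 15, 13, 19, 24, 28, 27, 23, 16]
  20 vs smaller child 13 at index 4, swap → [7, 13, 11, 15, 20, 19, 24, 28, 27, 23, 16]
  20 vs smaller child 16 at index 10, swap → [7, 13, 11, 15, 16, 19, 24, 28, 27, 23, 20]
extract-min #3 returns 7:
  remove root 7; move last element 20 to root → [20, 13, 11, 15, 16, 19, 24, 28, 27, 23]
  20 vs smaller child 11 at index 2, swap → [11, 13, 20, 15, 16, 19, 24, 28, 27, 23]
  20 vs smaller child 19 at index 5, swap → [11, 13, 19, 15, 16, 20, 24, 28, 27, 23]

[11, 13, 19, 15, 16, 20, 24, 28, 27, 23]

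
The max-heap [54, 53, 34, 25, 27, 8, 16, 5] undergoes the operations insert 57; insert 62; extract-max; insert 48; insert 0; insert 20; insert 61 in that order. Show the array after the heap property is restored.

[61, 54, 57, 53, 48, 34, 16, 5, 25, 27, 0, 8, 20]

insert 57:
  append 57 at index 8 → [54, 53, 34, 25, 27, 8, 16, 5, 57]
  57 > parent 25 at index 3, swap → [54, 53, 34, 57, 27, 8, 16, 5, 25]
  57 > parent 53 at index 1, swap → [54, 57, 34, 53, 27, 8, 16, 5, 25]
  57 > parent 54 at index 0, swap → [57, 54, 34, 53, 27, 8, 16, 5, 25]
insert 62:
  append 62 at index 9 → [57, 54, 34, 53, 27, 8, 16, 5, 25, 62]
  62 > parent 27 at index 4, swap → [57, 54, 34, 53, 62, 8, 16, 5, 25, 27]
  62 > parent 54 at index 1, swap → [57, 62, 34, 53, 54, 8, 16, 5, 25, 27]
  62 > parent 57 at index 0, swap → [62, 57, 34, 53, 54, 8, 16, 5, 25, 27]
extract-max → returns 62:
  remove root 62; move last element 27 to root → [27, 57, 34, 53, 54, 8, 16, 5, 25]
  27 vs larger child 57 at index 1, swap → [57, 27, 34, 53, 54, 8, 16, 5, 25]
  27 vs larger child 54 at index 4, swap → [57, 54, 34, 53, 27, 8, 16, 5, 25]
insert 48:
  append 48 at index 9 → [57, 54, 34, 53, 27, 8, 16, 5, 25, 48]
  48 > parent 27 at index 4, swap → [57, 54, 34, 53, 48, 8, 16, 5, 25, 27]
insert 0:
  append 0 at index 10 → [57, 54, 34, 53, 48, 8, 16, 5, 25, 27, 0] (no swap needed)
insert 20:
  append 20 at index 11 → [57, 54, 34, 53, 48, 8, 16, 5, 25, 27, 0, 20]
  20 > parent 8 at index 5, swap → [57, 54, 34, 53, 48, 20, 16, 5, 25, 27, 0, 8]
insert 61:
  append 61 at index 12 → [57, 54, 34, 53, 48, 20, 16, 5, 25, 27, 0, 8, 61]
  61 > parent 20 at index 5, swap → [57, 54, 34, 53, 48, 61, 16, 5, 25, 27, 0, 8, 20]
  61 > parent 34 at index 2, swap → [57, 54, 61, 53, 48, 34, 16, 5, 25, 27, 0, 8, 20]
  61 > parent 57 at index 0, swap → [61, 54, 57, 53, 48, 34, 16, 5, 25, 27, 0, 8, 20]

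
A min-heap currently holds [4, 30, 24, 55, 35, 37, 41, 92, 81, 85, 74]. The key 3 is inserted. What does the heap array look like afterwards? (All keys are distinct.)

[3, 30, 4, 55, 35, 24, 41, 92, 81, 85, 74, 37]

append 3 at index 11 → [4, 30, 24, 55, 35, 37, 41, 92, 81, 85, 74, 3]
3 < parent 37 at index 5, swap → [4, 30, 24, 55, 35, 3, 41, 92, 81, 85, 74, 37]
3 < parent 24 at index 2, swap → [4, 30, 3, 55, 35, 24, 41, 92, 81, 85, 74, 37]
3 < parent 4 at index 0, swap → [3, 30, 4, 55, 35, 24, 41, 92, 81, 85, 74, 37]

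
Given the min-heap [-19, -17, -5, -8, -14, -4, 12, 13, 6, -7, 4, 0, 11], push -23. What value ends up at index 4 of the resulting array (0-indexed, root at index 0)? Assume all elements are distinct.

append -23 at index 13 → [-19, -17, -5, -8, -14, -4, 12, 13, 6, -7, 4, 0, 11, -23]
-23 < parent 12 at index 6, swap → [-19, -17, -5, -8, -14, -4, -23, 13, 6, -7, 4, 0, 11, 12]
-23 < parent -5 at index 2, swap → [-19, -17, -23, -8, -14, -4, -5, 13, 6, -7, 4, 0, 11, 12]
-23 < parent -19 at index 0, swap → [-23, -17, -19, -8, -14, -4, -5, 13, 6, -7, 4, 0, 11, 12]
resulting array: [-23, -17, -19, -8, -14, -4, -5, 13, 6, -7, 4, 0, 11, 12]

-14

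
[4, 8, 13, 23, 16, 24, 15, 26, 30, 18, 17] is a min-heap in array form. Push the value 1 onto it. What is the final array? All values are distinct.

[1, 8, 4, 23, 16, 13, 15, 26, 30, 18, 17, 24]

append 1 at index 11 → [4, 8, 13, 23, 16, 24, 15, 26, 30, 18, 17, 1]
1 < parent 24 at index 5, swap → [4, 8, 13, 23, 16, 1, 15, 26, 30, 18, 17, 24]
1 < parent 13 at index 2, swap → [4, 8, 1, 23, 16, 13, 15, 26, 30, 18, 17, 24]
1 < parent 4 at index 0, swap → [1, 8, 4, 23, 16, 13, 15, 26, 30, 18, 17, 24]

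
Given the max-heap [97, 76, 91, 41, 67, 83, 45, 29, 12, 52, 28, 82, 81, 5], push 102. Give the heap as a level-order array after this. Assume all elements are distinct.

[102, 76, 97, 41, 67, 83, 91, 29, 12, 52, 28, 82, 81, 5, 45]

append 102 at index 14 → [97, 76, 91, 41, 67, 83, 45, 29, 12, 52, 28, 82, 81, 5, 102]
102 > parent 45 at index 6, swap → [97, 76, 91, 41, 67, 83, 102, 29, 12, 52, 28, 82, 81, 5, 45]
102 > parent 91 at index 2, swap → [97, 76, 102, 41, 67, 83, 91, 29, 12, 52, 28, 82, 81, 5, 45]
102 > parent 97 at index 0, swap → [102, 76, 97, 41, 67, 83, 91, 29, 12, 52, 28, 82, 81, 5, 45]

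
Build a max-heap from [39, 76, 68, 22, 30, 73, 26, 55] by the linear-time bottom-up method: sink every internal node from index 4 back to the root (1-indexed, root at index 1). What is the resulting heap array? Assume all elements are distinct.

sift down from index 4:
  22 vs only child 55 at index 8, swap → [39, 76, 68, 55, 30, 73, 26, 22]
sift down from index 3:
  68 vs larger child 73 at index 6, swap → [39, 76, 73, 55, 30, 68, 26, 22]
sift down from index 2: already satisfies heap property
sift down from index 1:
  39 vs larger child 76 at index 2, swap → [76, 39, 73, 55, 30, 68, 26, 22]
  39 vs larger child 55 at index 4, swap → [76, 55, 73, 39, 30, 68, 26, 22]

[76, 55, 73, 39, 30, 68, 26, 22]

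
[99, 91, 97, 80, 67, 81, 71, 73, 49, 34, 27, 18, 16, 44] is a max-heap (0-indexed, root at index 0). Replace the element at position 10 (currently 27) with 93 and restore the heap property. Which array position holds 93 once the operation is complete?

set index 10 from 27 to 93 → [99, 91, 97, 80, 67, 81, 71, 73, 49, 34, 93, 18, 16, 44]
93 > parent 67 at index 4, swap → [99, 91, 97, 80, 93, 81, 71, 73, 49, 34, 67, 18, 16, 44]
93 > parent 91 at index 1, swap → [99, 93, 97, 80, 91, 81, 71, 73, 49, 34, 67, 18, 16, 44]
resulting array: [99, 93, 97, 80, 91, 81, 71, 73, 49, 34, 67, 18, 16, 44]

1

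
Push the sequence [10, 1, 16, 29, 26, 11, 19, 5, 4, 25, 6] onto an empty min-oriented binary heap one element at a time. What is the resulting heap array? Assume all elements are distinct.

Insert 10:
  append 10 at index 0 → [10] (no swap needed)
Insert 1:
  append 1 at index 1 → [10, 1]
  1 < parent 10 at index 0, swap → [1, 10]
Insert 16:
  append 16 at index 2 → [1, 10, 16] (no swap needed)
Insert 29:
  append 29 at index 3 → [1, 10, 16, 29] (no swap needed)
Insert 26:
  append 26 at index 4 → [1, 10, 16, 29, 26] (no swap needed)
Insert 11:
  append 11 at index 5 → [1, 10, 16, 29, 26, 11]
  11 < parent 16 at index 2, swap → [1, 10, 11, 29, 26, 16]
Insert 19:
  append 19 at index 6 → [1, 10, 11, 29, 26, 16, 19] (no swap needed)
Insert 5:
  append 5 at index 7 → [1, 10, 11, 29, 26, 16, 19, 5]
  5 < parent 29 at index 3, swap → [1, 10, 11, 5, 26, 16, 19, 29]
  5 < parent 10 at index 1, swap → [1, 5, 11, 10, 26, 16, 19, 29]
Insert 4:
  append 4 at index 8 → [1, 5, 11, 10, 26, 16, 19, 29, 4]
  4 < parent 10 at index 3, swap → [1, 5, 11, 4, 26, 16, 19, 29, 10]
  4 < parent 5 at index 1, swap → [1, 4, 11, 5, 26, 16, 19, 29, 10]
Insert 25:
  append 25 at index 9 → [1, 4, 11, 5, 26, 16, 19, 29, 10, 25]
  25 < parent 26 at index 4, swap → [1, 4, 11, 5, 25, 16, 19, 29, 10, 26]
Insert 6:
  append 6 at index 10 → [1, 4, 11, 5, 25, 16, 19, 29, 10, 26, 6]
  6 < parent 25 at index 4, swap → [1, 4, 11, 5, 6, 16, 19, 29, 10, 26, 25]

[1, 4, 11, 5, 6, 16, 19, 29, 10, 26, 25]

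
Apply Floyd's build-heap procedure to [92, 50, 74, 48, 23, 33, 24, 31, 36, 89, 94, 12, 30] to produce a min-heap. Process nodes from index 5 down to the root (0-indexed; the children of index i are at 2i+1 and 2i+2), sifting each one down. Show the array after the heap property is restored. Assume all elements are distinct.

[12, 23, 24, 31, 50, 30, 92, 48, 36, 89, 94, 33, 74]

sift down from index 5:
  33 vs smaller child 12 at index 11, swap → [92, 50, 74, 48, 23, 12, 24, 31, 36, 89, 94, 33, 30]
sift down from index 4: already satisfies heap property
sift down from index 3:
  48 vs smaller child 31 at index 7, swap → [92, 50, 74, 31, 23, 12, 24, 48, 36, 89, 94, 33, 30]
sift down from index 2:
  74 vs smaller child 12 at index 5, swap → [92, 50, 12, 31, 23, 74, 24, 48, 36, 89, 94, 33, 30]
  74 vs smaller child 30 at index 12, swap → [92, 50, 12, 31, 23, 30, 24, 48, 36, 89, 94, 33, 74]
sift down from index 1:
  50 vs smaller child 23 at index 4, swap → [92, 23, 12, 31, 50, 30, 24, 48, 36, 89, 94, 33, 74]
sift down from index 0:
  92 vs smaller child 12 at index 2, swap → [12, 23, 92, 31, 50, 30, 24, 48, 36, 89, 94, 33, 74]
  92 vs smaller child 24 at index 6, swap → [12, 23, 24, 31, 50, 30, 92, 48, 36, 89, 94, 33, 74]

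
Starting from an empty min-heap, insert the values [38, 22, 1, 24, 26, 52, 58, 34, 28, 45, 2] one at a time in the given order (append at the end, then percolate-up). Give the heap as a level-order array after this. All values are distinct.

[1, 2, 22, 28, 24, 52, 58, 38, 34, 45, 26]

Insert 38:
  append 38 at index 0 → [38] (no swap needed)
Insert 22:
  append 22 at index 1 → [38, 22]
  22 < parent 38 at index 0, swap → [22, 38]
Insert 1:
  append 1 at index 2 → [22, 38, 1]
  1 < parent 22 at index 0, swap → [1, 38, 22]
Insert 24:
  append 24 at index 3 → [1, 38, 22, 24]
  24 < parent 38 at index 1, swap → [1, 24, 22, 38]
Insert 26:
  append 26 at index 4 → [1, 24, 22, 38, 26] (no swap needed)
Insert 52:
  append 52 at index 5 → [1, 24, 22, 38, 26, 52] (no swap needed)
Insert 58:
  append 58 at index 6 → [1, 24, 22, 38, 26, 52, 58] (no swap needed)
Insert 34:
  append 34 at index 7 → [1, 24, 22, 38, 26, 52, 58, 34]
  34 < parent 38 at index 3, swap → [1, 24, 22, 34, 26, 52, 58, 38]
Insert 28:
  append 28 at index 8 → [1, 24, 22, 34, 26, 52, 58, 38, 28]
  28 < parent 34 at index 3, swap → [1, 24, 22, 28, 26, 52, 58, 38, 34]
Insert 45:
  append 45 at index 9 → [1, 24, 22, 28, 26, 52, 58, 38, 34, 45] (no swap needed)
Insert 2:
  append 2 at index 10 → [1, 24, 22, 28, 26, 52, 58, 38, 34, 45, 2]
  2 < parent 26 at index 4, swap → [1, 24, 22, 28, 2, 52, 58, 38, 34, 45, 26]
  2 < parent 24 at index 1, swap → [1, 2, 22, 28, 24, 52, 58, 38, 34, 45, 26]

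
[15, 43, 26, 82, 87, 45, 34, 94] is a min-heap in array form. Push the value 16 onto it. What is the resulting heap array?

append 16 at index 8 → [15, 43, 26, 82, 87, 45, 34, 94, 16]
16 < parent 82 at index 3, swap → [15, 43, 26, 16, 87, 45, 34, 94, 82]
16 < parent 43 at index 1, swap → [15, 16, 26, 43, 87, 45, 34, 94, 82]

[15, 16, 26, 43, 87, 45, 34, 94, 82]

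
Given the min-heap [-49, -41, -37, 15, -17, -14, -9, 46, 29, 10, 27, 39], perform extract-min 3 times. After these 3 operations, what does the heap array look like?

[-17, 10, -14, 15, 39, 27, -9, 46, 29]

extract-min #1 returns -49:
  remove root -49; move last element 39 to root → [39, -41, -37, 15, -17, -14, -9, 46, 29, 10, 27]
  39 vs smaller child -41 at index 1, swap → [-41, 39, -37, 15, -17, -14, -9, 46, 29, 10, 27]
  39 vs smaller child -17 at index 4, swap → [-41, -17, -37, 15, 39, -14, -9, 46, 29, 10, 27]
  39 vs smaller child 10 at index 9, swap → [-41, -17, -37, 15, 10, -14, -9, 46, 29, 39, 27]
extract-min #2 returns -41:
  remove root -41; move last element 27 to root → [27, -17, -37, 15, 10, -14, -9, 46, 29, 39]
  27 vs smaller child -37 at index 2, swap → [-37, -17, 27, 15, 10, -14, -9, 46, 29, 39]
  27 vs smaller child -14 at index 5, swap → [-37, -17, -14, 15, 10, 27, -9, 46, 29, 39]
extract-min #3 returns -37:
  remove root -37; move last element 39 to root → [39, -17, -14, 15, 10, 27, -9, 46, 29]
  39 vs smaller child -17 at index 1, swap → [-17, 39, -14, 15, 10, 27, -9, 46, 29]
  39 vs smaller child 10 at index 4, swap → [-17, 10, -14, 15, 39, 27, -9, 46, 29]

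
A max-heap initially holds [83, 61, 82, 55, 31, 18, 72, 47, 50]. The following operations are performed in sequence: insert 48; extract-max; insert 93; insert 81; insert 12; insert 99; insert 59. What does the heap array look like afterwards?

insert 48:
  append 48 at index 9 → [83, 61, 82, 55, 31, 18, 72, 47, 50, 48]
  48 > parent 31 at index 4, swap → [83, 61, 82, 55, 48, 18, 72, 47, 50, 31]
extract-max → returns 83:
  remove root 83; move last element 31 to root → [31, 61, 82, 55, 48, 18, 72, 47, 50]
  31 vs larger child 82 at index 2, swap → [82, 61, 31, 55, 48, 18, 72, 47, 50]
  31 vs larger child 72 at index 6, swap → [82, 61, 72, 55, 48, 18, 31, 47, 50]
insert 93:
  append 93 at index 9 → [82, 61, 72, 55, 48, 18, 31, 47, 50, 93]
  93 > parent 48 at index 4, swap → [82, 61, 72, 55, 93, 18, 31, 47, 50, 48]
  93 > parent 61 at index 1, swap → [82, 93, 72, 55, 61, 18, 31, 47, 50, 48]
  93 > parent 82 at index 0, swap → [93, 82, 72, 55, 61, 18, 31, 47, 50, 48]
insert 81:
  append 81 at index 10 → [93, 82, 72, 55, 61, 18, 31, 47, 50, 48, 81]
  81 > parent 61 at index 4, swap → [93, 82, 72, 55, 81, 18, 31, 47, 50, 48, 61]
insert 12:
  append 12 at index 11 → [93, 82, 72, 55, 81, 18, 31, 47, 50, 48, 61, 12] (no swap needed)
insert 99:
  append 99 at index 12 → [93, 82, 72, 55, 81, 18, 31, 47, 50, 48, 61, 12, 99]
  99 > parent 18 at index 5, swap → [93, 82, 72, 55, 81, 99, 31, 47, 50, 48, 61, 12, 18]
  99 > parent 72 at index 2, swap → [93, 82, 99, 55, 81, 72, 31, 47, 50, 48, 61, 12, 18]
  99 > parent 93 at index 0, swap → [99, 82, 93, 55, 81, 72, 31, 47, 50, 48, 61, 12, 18]
insert 59:
  append 59 at index 13 → [99, 82, 93, 55, 81, 72, 31, 47, 50, 48, 61, 12, 18, 59]
  59 > parent 31 at index 6, swap → [99, 82, 93, 55, 81, 72, 59, 47, 50, 48, 61, 12, 18, 31]

[99, 82, 93, 55, 81, 72, 59, 47, 50, 48, 61, 12, 18, 31]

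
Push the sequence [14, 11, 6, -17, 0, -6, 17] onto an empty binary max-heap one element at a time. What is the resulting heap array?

Insert 14:
  append 14 at index 0 → [14] (no swap needed)
Insert 11:
  append 11 at index 1 → [14, 11] (no swap needed)
Insert 6:
  append 6 at index 2 → [14, 11, 6] (no swap needed)
Insert -17:
  append -17 at index 3 → [14, 11, 6, -17] (no swap needed)
Insert 0:
  append 0 at index 4 → [14, 11, 6, -17, 0] (no swap needed)
Insert -6:
  append -6 at index 5 → [14, 11, 6, -17, 0, -6] (no swap needed)
Insert 17:
  append 17 at index 6 → [14, 11, 6, -17, 0, -6, 17]
  17 > parent 6 at index 2, swap → [14, 11, 17, -17, 0, -6, 6]
  17 > parent 14 at index 0, swap → [17, 11, 14, -17, 0, -6, 6]

[17, 11, 14, -17, 0, -6, 6]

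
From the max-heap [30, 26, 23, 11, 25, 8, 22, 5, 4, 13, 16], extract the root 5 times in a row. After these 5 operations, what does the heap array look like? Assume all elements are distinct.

extract-max #1 returns 30:
  remove root 30; move last element 16 to root → [16, 26, 23, 11, 25, 8, 22, 5, 4, 13]
  16 vs larger child 26 at index 1, swap → [26, 16, 23, 11, 25, 8, 22, 5, 4, 13]
  16 vs larger child 25 at index 4, swap → [26, 25, 23, 11, 16, 8, 22, 5, 4, 13]
extract-max #2 returns 26:
  remove root 26; move last element 13 to root → [13, 25, 23, 11, 16, 8, 22, 5, 4]
  13 vs larger child 25 at index 1, swap → [25, 13, 23, 11, 16, 8, 22, 5, 4]
  13 vs larger child 16 at index 4, swap → [25, 16, 23, 11, 13, 8, 22, 5, 4]
extract-max #3 returns 25:
  remove root 25; move last element 4 to root → [4, 16, 23, 11, 13, 8, 22, 5]
  4 vs larger child 23 at index 2, swap → [23, 16, 4, 11, 13, 8, 22, 5]
  4 vs larger child 22 at index 6, swap → [23, 16, 22, 11, 13, 8, 4, 5]
extract-max #4 returns 23:
  remove root 23; move last element 5 to root → [5, 16, 22, 11, 13, 8, 4]
  5 vs larger child 22 at index 2, swap → [22, 16, 5, 11, 13, 8, 4]
  5 vs larger child 8 at index 5, swap → [22, 16, 8, 11, 13, 5, 4]
extract-max #5 returns 22:
  remove root 22; move last element 4 to root → [4, 16, 8, 11, 13, 5]
  4 vs larger child 16 at index 1, swap → [16, 4, 8, 11, 13, 5]
  4 vs larger child 13 at index 4, swap → [16, 13, 8, 11, 4, 5]

[16, 13, 8, 11, 4, 5]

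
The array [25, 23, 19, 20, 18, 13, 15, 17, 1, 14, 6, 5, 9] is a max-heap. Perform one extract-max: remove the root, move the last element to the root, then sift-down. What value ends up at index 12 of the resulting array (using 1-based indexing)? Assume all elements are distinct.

remove root 25; move last element 9 to root → [9, 23, 19, 20, 18, 13, 15, 17, 1, 14, 6, 5]
9 vs larger child 23 at index 2, swap → [23, 9, 19, 20, 18, 13, 15, 17, 1, 14, 6, 5]
9 vs larger child 20 at index 4, swap → [23, 20, 19, 9, 18, 13, 15, 17, 1, 14, 6, 5]
9 vs larger child 17 at index 8, swap → [23, 20, 19, 17, 18, 13, 15, 9, 1, 14, 6, 5]
resulting array: [23, 20, 19, 17, 18, 13, 15, 9, 1, 14, 6, 5]

5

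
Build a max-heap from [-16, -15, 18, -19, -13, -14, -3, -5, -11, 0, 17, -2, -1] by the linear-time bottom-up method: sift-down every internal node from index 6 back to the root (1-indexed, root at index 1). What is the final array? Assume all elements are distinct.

[18, 17, -1, -5, 0, -2, -3, -19, -11, -15, -13, -16, -14]

sift down from index 6:
  -14 vs larger child -1 at index 13, swap → [-16, -15, 18, -19, -13, -1, -3, -5, -11, 0, 17, -2, -14]
sift down from index 5:
  -13 vs larger child 17 at index 11, swap → [-16, -15, 18, -19, 17, -1, -3, -5, -11, 0, -13, -2, -14]
sift down from index 4:
  -19 vs larger child -5 at index 8, swap → [-16, -15, 18, -5, 17, -1, -3, -19, -11, 0, -13, -2, -14]
sift down from index 3: already satisfies heap property
sift down from index 2:
  -15 vs larger child 17 at index 5, swap → [-16, 17, 18, -5, -15, -1, -3, -19, -11, 0, -13, -2, -14]
  -15 vs larger child 0 at index 10, swap → [-16, 17, 18, -5, 0, -1, -3, -19, -11, -15, -13, -2, -14]
sift down from index 1:
  -16 vs larger child 18 at index 3, swap → [18, 17, -16, -5, 0, -1, -3, -19, -11, -15, -13, -2, -14]
  -16 vs larger child -1 at index 6, swap → [18, 17, -1, -5, 0, -16, -3, -19, -11, -15, -13, -2, -14]
  -16 vs larger child -2 at index 12, swap → [18, 17, -1, -5, 0, -2, -3, -19, -11, -15, -13, -16, -14]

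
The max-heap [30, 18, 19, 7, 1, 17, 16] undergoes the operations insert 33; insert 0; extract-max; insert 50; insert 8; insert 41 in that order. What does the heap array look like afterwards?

insert 33:
  append 33 at index 7 → [30, 18, 19, 7, 1, 17, 16, 33]
  33 > parent 7 at index 3, swap → [30, 18, 19, 33, 1, 17, 16, 7]
  33 > parent 18 at index 1, swap → [30, 33, 19, 18, 1, 17, 16, 7]
  33 > parent 30 at index 0, swap → [33, 30, 19, 18, 1, 17, 16, 7]
insert 0:
  append 0 at index 8 → [33, 30, 19, 18, 1, 17, 16, 7, 0] (no swap needed)
extract-max → returns 33:
  remove root 33; move last element 0 to root → [0, 30, 19, 18, 1, 17, 16, 7]
  0 vs larger child 30 at index 1, swap → [30, 0, 19, 18, 1, 17, 16, 7]
  0 vs larger child 18 at index 3, swap → [30, 18, 19, 0, 1, 17, 16, 7]
  0 vs only child 7 at index 7, swap → [30, 18, 19, 7, 1, 17, 16, 0]
insert 50:
  append 50 at index 8 → [30, 18, 19, 7, 1, 17, 16, 0, 50]
  50 > parent 7 at index 3, swap → [30, 18, 19, 50, 1, 17, 16, 0, 7]
  50 > parent 18 at index 1, swap → [30, 50, 19, 18, 1, 17, 16, 0, 7]
  50 > parent 30 at index 0, swap → [50, 30, 19, 18, 1, 17, 16, 0, 7]
insert 8:
  append 8 at index 9 → [50, 30, 19, 18, 1, 17, 16, 0, 7, 8]
  8 > parent 1 at index 4, swap → [50, 30, 19, 18, 8, 17, 16, 0, 7, 1]
insert 41:
  append 41 at index 10 → [50, 30, 19, 18, 8, 17, 16, 0, 7, 1, 41]
  41 > parent 8 at index 4, swap → [50, 30, 19, 18, 41, 17, 16, 0, 7, 1, 8]
  41 > parent 30 at index 1, swap → [50, 41, 19, 18, 30, 17, 16, 0, 7, 1, 8]

[50, 41, 19, 18, 30, 17, 16, 0, 7, 1, 8]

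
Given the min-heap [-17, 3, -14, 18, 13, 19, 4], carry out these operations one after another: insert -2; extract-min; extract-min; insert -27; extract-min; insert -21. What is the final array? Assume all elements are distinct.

[-21, 3, -2, 18, 13, 19, 4]

insert -2:
  append -2 at index 7 → [-17, 3, -14, 18, 13, 19, 4, -2]
  -2 < parent 18 at index 3, swap → [-17, 3, -14, -2, 13, 19, 4, 18]
  -2 < parent 3 at index 1, swap → [-17, -2, -14, 3, 13, 19, 4, 18]
extract-min → returns -17:
  remove root -17; move last element 18 to root → [18, -2, -14, 3, 13, 19, 4]
  18 vs smaller child -14 at index 2, swap → [-14, -2, 18, 3, 13, 19, 4]
  18 vs smaller child 4 at index 6, swap → [-14, -2, 4, 3, 13, 19, 18]
extract-min → returns -14:
  remove root -14; move last element 18 to root → [18, -2, 4, 3, 13, 19]
  18 vs smaller child -2 at index 1, swap → [-2, 18, 4, 3, 13, 19]
  18 vs smaller child 3 at index 3, swap → [-2, 3, 4, 18, 13, 19]
insert -27:
  append -27 at index 6 → [-2, 3, 4, 18, 13, 19, -27]
  -27 < parent 4 at index 2, swap → [-2, 3, -27, 18, 13, 19, 4]
  -27 < parent -2 at index 0, swap → [-27, 3, -2, 18, 13, 19, 4]
extract-min → returns -27:
  remove root -27; move last element 4 to root → [4, 3, -2, 18, 13, 19]
  4 vs smaller child -2 at index 2, swap → [-2, 3, 4, 18, 13, 19]
insert -21:
  append -21 at index 6 → [-2, 3, 4, 18, 13, 19, -21]
  -21 < parent 4 at index 2, swap → [-2, 3, -21, 18, 13, 19, 4]
  -21 < parent -2 at index 0, swap → [-21, 3, -2, 18, 13, 19, 4]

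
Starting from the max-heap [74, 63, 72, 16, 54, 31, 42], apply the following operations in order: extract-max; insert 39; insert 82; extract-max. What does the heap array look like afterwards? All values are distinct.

[72, 63, 42, 16, 54, 31, 39]

extract-max → returns 74:
  remove root 74; move last element 42 to root → [42, 63, 72, 16, 54, 31]
  42 vs larger child 72 at index 2, swap → [72, 63, 42, 16, 54, 31]
insert 39:
  append 39 at index 6 → [72, 63, 42, 16, 54, 31, 39] (no swap needed)
insert 82:
  append 82 at index 7 → [72, 63, 42, 16, 54, 31, 39, 82]
  82 > parent 16 at index 3, swap → [72, 63, 42, 82, 54, 31, 39, 16]
  82 > parent 63 at index 1, swap → [72, 82, 42, 63, 54, 31, 39, 16]
  82 > parent 72 at index 0, swap → [82, 72, 42, 63, 54, 31, 39, 16]
extract-max → returns 82:
  remove root 82; move last element 16 to root → [16, 72, 42, 63, 54, 31, 39]
  16 vs larger child 72 at index 1, swap → [72, 16, 42, 63, 54, 31, 39]
  16 vs larger child 63 at index 3, swap → [72, 63, 42, 16, 54, 31, 39]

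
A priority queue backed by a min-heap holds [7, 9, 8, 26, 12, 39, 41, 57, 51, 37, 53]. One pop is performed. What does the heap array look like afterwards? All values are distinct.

[8, 9, 39, 26, 12, 53, 41, 57, 51, 37]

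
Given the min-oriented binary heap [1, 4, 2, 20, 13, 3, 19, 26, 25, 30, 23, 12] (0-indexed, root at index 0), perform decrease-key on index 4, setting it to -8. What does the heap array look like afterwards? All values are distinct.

[-8, 1, 2, 20, 4, 3, 19, 26, 25, 30, 23, 12]

set index 4 from 13 to -8 → [1, 4, 2, 20, -8, 3, 19, 26, 25, 30, 23, 12]
-8 < parent 4 at index 1, swap → [1, -8, 2, 20, 4, 3, 19, 26, 25, 30, 23, 12]
-8 < parent 1 at index 0, swap → [-8, 1, 2, 20, 4, 3, 19, 26, 25, 30, 23, 12]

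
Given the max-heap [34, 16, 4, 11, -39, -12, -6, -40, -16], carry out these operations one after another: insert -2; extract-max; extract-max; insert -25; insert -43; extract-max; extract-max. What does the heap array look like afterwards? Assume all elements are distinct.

insert -2:
  append -2 at index 9 → [34, 16, 4, 11, -39, -12, -6, -40, -16, -2]
  -2 > parent -39 at index 4, swap → [34, 16, 4, 11, -2, -12, -6, -40, -16, -39]
extract-max → returns 34:
  remove root 34; move last element -39 to root → [-39, 16, 4, 11, -2, -12, -6, -40, -16]
  -39 vs larger child 16 at index 1, swap → [16, -39, 4, 11, -2, -12, -6, -40, -16]
  -39 vs larger child 11 at index 3, swap → [16, 11, 4, -39, -2, -12, -6, -40, -16]
  -39 vs larger child -16 at index 8, swap → [16, 11, 4, -16, -2, -12, -6, -40, -39]
extract-max → returns 16:
  remove root 16; move last element -39 to root → [-39, 11, 4, -16, -2, -12, -6, -40]
  -39 vs larger child 11 at index 1, swap → [11, -39, 4, -16, -2, -12, -6, -40]
  -39 vs larger child -2 at index 4, swap → [11, -2, 4, -16, -39, -12, -6, -40]
insert -25:
  append -25 at index 8 → [11, -2, 4, -16, -39, -12, -6, -40, -25] (no swap needed)
insert -43:
  append -43 at index 9 → [11, -2, 4, -16, -39, -12, -6, -40, -25, -43] (no swap needed)
extract-max → returns 11:
  remove root 11; move last element -43 to root → [-43, -2, 4, -16, -39, -12, -6, -40, -25]
  -43 vs larger child 4 at index 2, swap → [4, -2, -43, -16, -39, -12, -6, -40, -25]
  -43 vs larger child -6 at index 6, swap → [4, -2, -6, -16, -39, -12, -43, -40, -25]
extract-max → returns 4:
  remove root 4; move last element -25 to root → [-25, -2, -6, -16, -39, -12, -43, -40]
  -25 vs larger child -2 at index 1, swap → [-2, -25, -6, -16, -39, -12, -43, -40]
  -25 vs larger child -16 at index 3, swap → [-2, -16, -6, -25, -39, -12, -43, -40]

[-2, -16, -6, -25, -39, -12, -43, -40]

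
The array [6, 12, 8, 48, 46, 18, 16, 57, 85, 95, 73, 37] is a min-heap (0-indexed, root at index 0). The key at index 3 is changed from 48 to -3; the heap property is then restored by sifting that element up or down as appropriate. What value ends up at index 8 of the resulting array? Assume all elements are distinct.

85

set index 3 from 48 to -3 → [6, 12, 8, -3, 46, 18, 16, 57, 85, 95, 73, 37]
-3 < parent 12 at index 1, swap → [6, -3, 8, 12, 46, 18, 16, 57, 85, 95, 73, 37]
-3 < parent 6 at index 0, swap → [-3, 6, 8, 12, 46, 18, 16, 57, 85, 95, 73, 37]
resulting array: [-3, 6, 8, 12, 46, 18, 16, 57, 85, 95, 73, 37]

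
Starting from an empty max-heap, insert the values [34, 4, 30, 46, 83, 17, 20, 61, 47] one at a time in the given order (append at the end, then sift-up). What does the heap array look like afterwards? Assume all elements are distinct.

[83, 61, 30, 47, 34, 17, 20, 4, 46]

Insert 34:
  append 34 at index 0 → [34] (no swap needed)
Insert 4:
  append 4 at index 1 → [34, 4] (no swap needed)
Insert 30:
  append 30 at index 2 → [34, 4, 30] (no swap needed)
Insert 46:
  append 46 at index 3 → [34, 4, 30, 46]
  46 > parent 4 at index 1, swap → [34, 46, 30, 4]
  46 > parent 34 at index 0, swap → [46, 34, 30, 4]
Insert 83:
  append 83 at index 4 → [46, 34, 30, 4, 83]
  83 > parent 34 at index 1, swap → [46, 83, 30, 4, 34]
  83 > parent 46 at index 0, swap → [83, 46, 30, 4, 34]
Insert 17:
  append 17 at index 5 → [83, 46, 30, 4, 34, 17] (no swap needed)
Insert 20:
  append 20 at index 6 → [83, 46, 30, 4, 34, 17, 20] (no swap needed)
Insert 61:
  append 61 at index 7 → [83, 46, 30, 4, 34, 17, 20, 61]
  61 > parent 4 at index 3, swap → [83, 46, 30, 61, 34, 17, 20, 4]
  61 > parent 46 at index 1, swap → [83, 61, 30, 46, 34, 17, 20, 4]
Insert 47:
  append 47 at index 8 → [83, 61, 30, 46, 34, 17, 20, 4, 47]
  47 > parent 46 at index 3, swap → [83, 61, 30, 47, 34, 17, 20, 4, 46]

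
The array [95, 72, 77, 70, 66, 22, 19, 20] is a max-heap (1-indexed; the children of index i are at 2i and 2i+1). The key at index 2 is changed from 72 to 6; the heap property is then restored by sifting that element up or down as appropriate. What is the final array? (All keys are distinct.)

[95, 70, 77, 20, 66, 22, 19, 6]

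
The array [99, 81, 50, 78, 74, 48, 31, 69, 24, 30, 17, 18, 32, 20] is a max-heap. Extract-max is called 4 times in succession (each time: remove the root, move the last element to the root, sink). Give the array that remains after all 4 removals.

extract-max #1 returns 99:
  remove root 99; move last element 20 to root → [20, 81, 50, 78, 74, 48, 31, 69, 24, 30, 17, 18, 32]
  20 vs larger child 81 at index 1, swap → [81, 20, 50, 78, 74, 48, 31, 69, 24, 30, 17, 18, 32]
  20 vs larger child 78 at index 3, swap → [81, 78, 50, 20, 74, 48, 31, 69, 24, 30, 17, 18, 32]
  20 vs larger child 69 at index 7, swap → [81, 78, 50, 69, 74, 48, 31, 20, 24, 30, 17, 18, 32]
extract-max #2 returns 81:
  remove root 81; move last element 32 to root → [32, 78, 50, 69, 74, 48, 31, 20, 24, 30, 17, 18]
  32 vs larger child 78 at index 1, swap → [78, 32, 50, 69, 74, 48, 31, 20, 24, 30, 17, 18]
  32 vs larger child 74 at index 4, swap → [78, 74, 50, 69, 32, 48, 31, 20, 24, 30, 17, 18]
extract-max #3 returns 78:
  remove root 78; move last element 18 to root → [18, 74, 50, 69, 32, 48, 31, 20, 24, 30, 17]
  18 vs larger child 74 at index 1, swap → [74, 18, 50, 69, 32, 48, 31, 20, 24, 30, 17]
  18 vs larger child 69 at index 3, swap → [74, 69, 50, 18, 32, 48, 31, 20, 24, 30, 17]
  18 vs larger child 24 at index 8, swap → [74, 69, 50, 24, 32, 48, 31, 20, 18, 30, 17]
extract-max #4 returns 74:
  remove root 74; move last element 17 to root → [17, 69, 50, 24, 32, 48, 31, 20, 18, 30]
  17 vs larger child 69 at index 1, swap → [69, 17, 50, 24, 32, 48, 31, 20, 18, 30]
  17 vs larger child 32 at index 4, swap → [69, 32, 50, 24, 17, 48, 31, 20, 18, 30]
  17 vs only child 30 at index 9, swap → [69, 32, 50, 24, 30, 48, 31, 20, 18, 17]

[69, 32, 50, 24, 30, 48, 31, 20, 18, 17]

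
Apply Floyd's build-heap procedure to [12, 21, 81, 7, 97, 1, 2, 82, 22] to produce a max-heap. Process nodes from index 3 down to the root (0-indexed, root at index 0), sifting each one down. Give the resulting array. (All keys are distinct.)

[97, 82, 81, 22, 21, 1, 2, 7, 12]

sift down from index 3:
  7 vs larger child 82 at index 7, swap → [12, 21, 81, 82, 97, 1, 2, 7, 22]
sift down from index 2: already satisfies heap property
sift down from index 1:
  21 vs larger child 97 at index 4, swap → [12, 97, 81, 82, 21, 1, 2, 7, 22]
sift down from index 0:
  12 vs larger child 97 at index 1, swap → [97, 12, 81, 82, 21, 1, 2, 7, 22]
  12 vs larger child 82 at index 3, swap → [97, 82, 81, 12, 21, 1, 2, 7, 22]
  12 vs larger child 22 at index 8, swap → [97, 82, 81, 22, 21, 1, 2, 7, 12]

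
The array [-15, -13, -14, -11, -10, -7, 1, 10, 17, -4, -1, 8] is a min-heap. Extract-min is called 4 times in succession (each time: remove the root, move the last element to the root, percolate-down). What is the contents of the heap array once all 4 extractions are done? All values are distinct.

[-10, -4, -7, -1, 17, 8, 1, 10]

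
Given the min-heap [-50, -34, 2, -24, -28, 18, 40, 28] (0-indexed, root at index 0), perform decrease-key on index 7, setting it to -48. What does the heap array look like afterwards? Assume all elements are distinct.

set index 7 from 28 to -48 → [-50, -34, 2, -24, -28, 18, 40, -48]
-48 < parent -24 at index 3, swap → [-50, -34, 2, -48, -28, 18, 40, -24]
-48 < parent -34 at index 1, swap → [-50, -48, 2, -34, -28, 18, 40, -24]

[-50, -48, 2, -34, -28, 18, 40, -24]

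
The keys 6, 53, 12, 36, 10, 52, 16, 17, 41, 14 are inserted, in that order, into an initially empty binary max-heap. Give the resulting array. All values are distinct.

[53, 41, 52, 36, 14, 12, 16, 6, 17, 10]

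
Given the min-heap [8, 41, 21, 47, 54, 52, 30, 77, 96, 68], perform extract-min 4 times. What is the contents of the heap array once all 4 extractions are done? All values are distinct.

[47, 54, 52, 77, 68, 96]

extract-min #1 returns 8:
  remove root 8; move last element 68 to root → [68, 41, 21, 47, 54, 52, 30, 77, 96]
  68 vs smaller child 21 at index 2, swap → [21, 41, 68, 47, 54, 52, 30, 77, 96]
  68 vs smaller child 30 at index 6, swap → [21, 41, 30, 47, 54, 52, 68, 77, 96]
extract-min #2 returns 21:
  remove root 21; move last element 96 to root → [96, 41, 30, 47, 54, 52, 68, 77]
  96 vs smaller child 30 at index 2, swap → [30, 41, 96, 47, 54, 52, 68, 77]
  96 vs smaller child 52 at index 5, swap → [30, 41, 52, 47, 54, 96, 68, 77]
extract-min #3 returns 30:
  remove root 30; move last element 77 to root → [77, 41, 52, 47, 54, 96, 68]
  77 vs smaller child 41 at index 1, swap → [41, 77, 52, 47, 54, 96, 68]
  77 vs smaller child 47 at index 3, swap → [41, 47, 52, 77, 54, 96, 68]
extract-min #4 returns 41:
  remove root 41; move last element 68 to root → [68, 47, 52, 77, 54, 96]
  68 vs smaller child 47 at index 1, swap → [47, 68, 52, 77, 54, 96]
  68 vs smaller child 54 at index 4, swap → [47, 54, 52, 77, 68, 96]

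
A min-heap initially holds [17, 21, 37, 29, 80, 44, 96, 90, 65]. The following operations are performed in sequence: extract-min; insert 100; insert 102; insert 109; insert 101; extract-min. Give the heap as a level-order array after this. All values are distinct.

extract-min → returns 17:
  remove root 17; move last element 65 to root → [65, 21, 37, 29, 80, 44, 96, 90]
  65 vs smaller child 21 at index 1, swap → [21, 65, 37, 29, 80, 44, 96, 90]
  65 vs smaller child 29 at index 3, swap → [21, 29, 37, 65, 80, 44, 96, 90]
insert 100:
  append 100 at index 8 → [21, 29, 37, 65, 80, 44, 96, 90, 100] (no swap needed)
insert 102:
  append 102 at index 9 → [21, 29, 37, 65, 80, 44, 96, 90, 100, 102] (no swap needed)
insert 109:
  append 109 at index 10 → [21, 29, 37, 65, 80, 44, 96, 90, 100, 102, 109] (no swap needed)
insert 101:
  append 101 at index 11 → [21, 29, 37, 65, 80, 44, 96, 90, 100, 102, 109, 101] (no swap needed)
extract-min → returns 21:
  remove root 21; move last element 101 to root → [101, 29, 37, 65, 80, 44, 96, 90, 100, 102, 109]
  101 vs smaller child 29 at index 1, swap → [29, 101, 37, 65, 80, 44, 96, 90, 100, 102, 109]
  101 vs smaller child 65 at index 3, swap → [29, 65, 37, 101, 80, 44, 96, 90, 100, 102, 109]
  101 vs smaller child 90 at index 7, swap → [29, 65, 37, 90, 80, 44, 96, 101, 100, 102, 109]

[29, 65, 37, 90, 80, 44, 96, 101, 100, 102, 109]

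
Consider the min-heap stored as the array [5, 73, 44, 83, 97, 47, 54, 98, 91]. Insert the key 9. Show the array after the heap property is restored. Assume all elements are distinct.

[5, 9, 44, 83, 73, 47, 54, 98, 91, 97]

append 9 at index 9 → [5, 73, 44, 83, 97, 47, 54, 98, 91, 9]
9 < parent 97 at index 4, swap → [5, 73, 44, 83, 9, 47, 54, 98, 91, 97]
9 < parent 73 at index 1, swap → [5, 9, 44, 83, 73, 47, 54, 98, 91, 97]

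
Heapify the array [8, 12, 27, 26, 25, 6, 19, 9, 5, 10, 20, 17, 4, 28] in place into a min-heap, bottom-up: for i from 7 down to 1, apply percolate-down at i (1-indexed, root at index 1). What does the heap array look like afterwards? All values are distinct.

[4, 5, 6, 9, 10, 8, 19, 12, 26, 25, 20, 17, 27, 28]

sift down from index 7: already satisfies heap property
sift down from index 6:
  6 vs smaller child 4 at index 13, swap → [8, 12, 27, 26, 25, 4, 19, 9, 5, 10, 20, 17, 6, 28]
sift down from index 5:
  25 vs smaller child 10 at index 10, swap → [8, 12, 27, 26, 10, 4, 19, 9, 5, 25, 20, 17, 6, 28]
sift down from index 4:
  26 vs smaller child 5 at index 9, swap → [8, 12, 27, 5, 10, 4, 19, 9, 26, 25, 20, 17, 6, 28]
sift down from index 3:
  27 vs smaller child 4 at index 6, swap → [8, 12, 4, 5, 10, 27, 19, 9, 26, 25, 20, 17, 6, 28]
  27 vs smaller child 6 at index 13, swap → [8, 12, 4, 5, 10, 6, 19, 9, 26, 25, 20, 17, 27, 28]
sift down from index 2:
  12 vs smaller child 5 at index 4, swap → [8, 5, 4, 12, 10, 6, 19, 9, 26, 25, 20, 17, 27, 28]
  12 vs smaller child 9 at index 8, swap → [8, 5, 4, 9, 10, 6, 19, 12, 26, 25, 20, 17, 27, 28]
sift down from index 1:
  8 vs smaller child 4 at index 3, swap → [4, 5, 8, 9, 10, 6, 19, 12, 26, 25, 20, 17, 27, 28]
  8 vs smaller child 6 at index 6, swap → [4, 5, 6, 9, 10, 8, 19, 12, 26, 25, 20, 17, 27, 28]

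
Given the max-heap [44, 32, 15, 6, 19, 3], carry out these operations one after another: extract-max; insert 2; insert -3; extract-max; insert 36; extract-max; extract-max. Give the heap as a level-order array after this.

[15, 6, 2, -3, 3]

extract-max → returns 44:
  remove root 44; move last element 3 to root → [3, 32, 15, 6, 19]
  3 vs larger child 32 at index 1, swap → [32, 3, 15, 6, 19]
  3 vs larger child 19 at index 4, swap → [32, 19, 15, 6, 3]
insert 2:
  append 2 at index 5 → [32, 19, 15, 6, 3, 2] (no swap needed)
insert -3:
  append -3 at index 6 → [32, 19, 15, 6, 3, 2, -3] (no swap needed)
extract-max → returns 32:
  remove root 32; move last element -3 to root → [-3, 19, 15, 6, 3, 2]
  -3 vs larger child 19 at index 1, swap → [19, -3, 15, 6, 3, 2]
  -3 vs larger child 6 at index 3, swap → [19, 6, 15, -3, 3, 2]
insert 36:
  append 36 at index 6 → [19, 6, 15, -3, 3, 2, 36]
  36 > parent 15 at index 2, swap → [19, 6, 36, -3, 3, 2, 15]
  36 > parent 19 at index 0, swap → [36, 6, 19, -3, 3, 2, 15]
extract-max → returns 36:
  remove root 36; move last element 15 to root → [15, 6, 19, -3, 3, 2]
  15 vs larger child 19 at index 2, swap → [19, 6, 15, -3, 3, 2]
extract-max → returns 19:
  remove root 19; move last element 2 to root → [2, 6, 15, -3, 3]
  2 vs larger child 15 at index 2, swap → [15, 6, 2, -3, 3]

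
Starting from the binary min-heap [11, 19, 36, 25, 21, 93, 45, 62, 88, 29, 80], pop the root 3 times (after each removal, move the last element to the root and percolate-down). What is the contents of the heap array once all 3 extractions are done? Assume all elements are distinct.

[25, 29, 36, 62, 88, 93, 45, 80]

extract-min #1 returns 11:
  remove root 11; move last element 80 to root → [80, 19, 36, 25, 21, 93, 45, 62, 88, 29]
  80 vs smaller child 19 at index 1, swap → [19, 80, 36, 25, 21, 93, 45, 62, 88, 29]
  80 vs smaller child 21 at index 4, swap → [19, 21, 36, 25, 80, 93, 45, 62, 88, 29]
  80 vs only child 29 at index 9, swap → [19, 21, 36, 25, 29, 93, 45, 62, 88, 80]
extract-min #2 returns 19:
  remove root 19; move last element 80 to root → [80, 21, 36, 25, 29, 93, 45, 62, 88]
  80 vs smaller child 21 at index 1, swap → [21, 80, 36, 25, 29, 93, 45, 62, 88]
  80 vs smaller child 25 at index 3, swap → [21, 25, 36, 80, 29, 93, 45, 62, 88]
  80 vs smaller child 62 at index 7, swap → [21, 25, 36, 62, 29, 93, 45, 80, 88]
extract-min #3 returns 21:
  remove root 21; move last element 88 to root → [88, 25, 36, 62, 29, 93, 45, 80]
  88 vs smaller child 25 at index 1, swap → [25, 88, 36, 62, 29, 93, 45, 80]
  88 vs smaller child 29 at index 4, swap → [25, 29, 36, 62, 88, 93, 45, 80]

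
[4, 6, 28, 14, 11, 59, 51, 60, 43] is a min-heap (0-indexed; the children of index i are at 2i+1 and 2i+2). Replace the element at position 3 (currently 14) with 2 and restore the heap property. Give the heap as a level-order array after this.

[2, 4, 28, 6, 11, 59, 51, 60, 43]

set index 3 from 14 to 2 → [4, 6, 28, 2, 11, 59, 51, 60, 43]
2 < parent 6 at index 1, swap → [4, 2, 28, 6, 11, 59, 51, 60, 43]
2 < parent 4 at index 0, swap → [2, 4, 28, 6, 11, 59, 51, 60, 43]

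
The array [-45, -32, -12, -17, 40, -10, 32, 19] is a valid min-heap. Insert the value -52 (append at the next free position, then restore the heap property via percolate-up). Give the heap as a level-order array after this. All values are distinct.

[-52, -45, -12, -32, 40, -10, 32, 19, -17]

append -52 at index 8 → [-45, -32, -12, -17, 40, -10, 32, 19, -52]
-52 < parent -17 at index 3, swap → [-45, -32, -12, -52, 40, -10, 32, 19, -17]
-52 < parent -32 at index 1, swap → [-45, -52, -12, -32, 40, -10, 32, 19, -17]
-52 < parent -45 at index 0, swap → [-52, -45, -12, -32, 40, -10, 32, 19, -17]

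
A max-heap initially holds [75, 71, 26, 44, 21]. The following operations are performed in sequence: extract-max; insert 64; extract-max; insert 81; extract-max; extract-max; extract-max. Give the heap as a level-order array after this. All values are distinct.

extract-max → returns 75:
  remove root 75; move last element 21 to root → [21, 71, 26, 44]
  21 vs larger child 71 at index 1, swap → [71, 21, 26, 44]
  21 vs only child 44 at index 3, swap → [71, 44, 26, 21]
insert 64:
  append 64 at index 4 → [71, 44, 26, 21, 64]
  64 > parent 44 at index 1, swap → [71, 64, 26, 21, 44]
extract-max → returns 71:
  remove root 71; move last element 44 to root → [44, 64, 26, 21]
  44 vs larger child 64 at index 1, swap → [64, 44, 26, 21]
insert 81:
  append 81 at index 4 → [64, 44, 26, 21, 81]
  81 > parent 44 at index 1, swap → [64, 81, 26, 21, 44]
  81 > parent 64 at index 0, swap → [81, 64, 26, 21, 44]
extract-max → returns 81:
  remove root 81; move last element 44 to root → [44, 64, 26, 21]
  44 vs larger child 64 at index 1, swap → [64, 44, 26, 21]
extract-max → returns 64:
  remove root 64; move last element 21 to root → [21, 44, 26]
  21 vs larger child 44 at index 1, swap → [44, 21, 26]
extract-max → returns 44:
  remove root 44; move last element 26 to root → [26, 21] (no swap needed)

[26, 21]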